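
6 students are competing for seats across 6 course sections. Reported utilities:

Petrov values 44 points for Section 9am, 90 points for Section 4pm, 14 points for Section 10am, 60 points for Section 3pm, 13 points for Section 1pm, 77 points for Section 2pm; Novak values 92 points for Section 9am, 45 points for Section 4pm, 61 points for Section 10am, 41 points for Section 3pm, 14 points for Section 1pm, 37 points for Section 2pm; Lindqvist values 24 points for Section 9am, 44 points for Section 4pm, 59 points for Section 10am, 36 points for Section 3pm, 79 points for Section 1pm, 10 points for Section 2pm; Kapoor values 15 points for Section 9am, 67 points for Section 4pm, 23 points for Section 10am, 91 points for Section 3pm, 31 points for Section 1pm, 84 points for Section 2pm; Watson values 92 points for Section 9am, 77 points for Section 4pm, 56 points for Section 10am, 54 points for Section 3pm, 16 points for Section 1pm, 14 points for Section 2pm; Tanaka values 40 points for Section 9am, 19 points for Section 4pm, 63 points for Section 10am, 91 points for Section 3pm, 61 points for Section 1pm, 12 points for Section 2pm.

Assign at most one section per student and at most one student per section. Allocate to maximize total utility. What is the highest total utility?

Maximum total: 497 points

This is a one-to-one assignment (maximum-weight bipartite matching).
Optimal: Petrov→Section 4pm (90 points), Novak→Section 10am (61 points), Lindqvist→Section 1pm (79 points), Kapoor→Section 2pm (84 points), Watson→Section 9am (92 points), Tanaka→Section 3pm (91 points) — total 90+61+79+84+92+91 = 497 points.
Max-entry greedy (repeatedly take the single best remaining cell) gives 429 points, worse by 68.
Next-best assignment: Petrov→Section 4pm, Novak→Section 9am, Lindqvist→Section 1pm, Kapoor→Section 2pm, Watson→Section 10am, Tanaka→Section 3pm = 492 points.
No other one-to-one assignment exceeds 497 points.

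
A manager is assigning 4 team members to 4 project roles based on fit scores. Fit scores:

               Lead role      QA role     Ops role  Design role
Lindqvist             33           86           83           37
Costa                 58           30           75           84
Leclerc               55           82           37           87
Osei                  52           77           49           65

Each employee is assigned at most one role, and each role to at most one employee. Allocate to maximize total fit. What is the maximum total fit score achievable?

Max total: 305 pts

This is a one-to-one assignment (maximum-weight bipartite matching).
Optimal: Lindqvist→Ops role (83 pts), Costa→Lead role (58 pts), Leclerc→Design role (87 pts), Osei→QA role (77 pts) — total 83+58+87+77 = 305 pts.
Column-greedy (each role in turn goes to its best remaining employee) gives 280 pts, worse by 25.
Next-best assignment: Lindqvist→Ops role, Costa→Design role, Leclerc→QA role, Osei→Lead role = 301 pts.
Swapping Costa↔Osei (Costa→QA role 30 pts, Osei→Lead role 52 pts) loses 53.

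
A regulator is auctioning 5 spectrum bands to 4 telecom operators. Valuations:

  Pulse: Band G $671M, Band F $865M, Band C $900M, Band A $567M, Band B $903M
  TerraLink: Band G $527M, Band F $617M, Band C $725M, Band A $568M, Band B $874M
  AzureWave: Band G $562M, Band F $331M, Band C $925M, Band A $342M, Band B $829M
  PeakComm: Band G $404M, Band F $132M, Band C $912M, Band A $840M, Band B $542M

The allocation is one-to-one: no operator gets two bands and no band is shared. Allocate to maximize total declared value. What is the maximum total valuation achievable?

Maximum total: $3504M

Optimal: Pulse→Band F ($865M), TerraLink→Band B ($874M), AzureWave→Band C ($925M), PeakComm→Band A ($840M) — total 865+874+925+840 = $3504M.
Max-entry greedy (repeatedly take the single best remaining cell) gives $3285M, worse by 219.
Next-best assignment: Pulse→Band G, TerraLink→Band B, AzureWave→Band C, PeakComm→Band A = $3310M.
No other one-to-one assignment exceeds $3504M.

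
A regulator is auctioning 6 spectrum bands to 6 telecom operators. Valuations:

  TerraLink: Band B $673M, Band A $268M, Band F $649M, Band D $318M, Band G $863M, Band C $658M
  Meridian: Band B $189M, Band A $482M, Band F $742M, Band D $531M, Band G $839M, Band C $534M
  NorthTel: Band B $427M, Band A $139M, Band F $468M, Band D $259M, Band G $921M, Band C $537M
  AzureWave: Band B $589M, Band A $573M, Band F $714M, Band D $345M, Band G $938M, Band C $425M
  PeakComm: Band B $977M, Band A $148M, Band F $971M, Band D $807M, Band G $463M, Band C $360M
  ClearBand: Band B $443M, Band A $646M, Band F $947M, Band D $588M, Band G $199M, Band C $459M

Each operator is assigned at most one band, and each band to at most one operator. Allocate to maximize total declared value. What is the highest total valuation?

Optimal: TerraLink→Band C ($658M), Meridian→Band D ($531M), NorthTel→Band G ($921M), AzureWave→Band A ($573M), PeakComm→Band B ($977M), ClearBand→Band F ($947M) — total 658+531+921+573+977+947 = $4607M.
Column-greedy (each band in turn goes to its best remaining operator) gives $4289M, worse by 318.
No other one-to-one assignment exceeds $4607M.

Max total: $4607M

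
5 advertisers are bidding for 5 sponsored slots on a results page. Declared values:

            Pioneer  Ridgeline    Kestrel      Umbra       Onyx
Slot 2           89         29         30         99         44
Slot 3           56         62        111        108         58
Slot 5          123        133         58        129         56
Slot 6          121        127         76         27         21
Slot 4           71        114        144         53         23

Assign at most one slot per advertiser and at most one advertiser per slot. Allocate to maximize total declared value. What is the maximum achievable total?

Max total: $555

Optimal: Pioneer→Slot 6 ($121), Ridgeline→Slot 5 ($133), Kestrel→Slot 4 ($144), Umbra→Slot 2 ($99), Onyx→Slot 3 ($58) — total 121+133+144+99+58 = $555.
Max-entry greedy (repeatedly take the single best remaining cell) gives $550, worse by 5.
Next-best assignment: Pioneer→Slot 5, Ridgeline→Slot 6, Kestrel→Slot 4, Umbra→Slot 2, Onyx→Slot 3 = $551.
No other one-to-one assignment exceeds $555.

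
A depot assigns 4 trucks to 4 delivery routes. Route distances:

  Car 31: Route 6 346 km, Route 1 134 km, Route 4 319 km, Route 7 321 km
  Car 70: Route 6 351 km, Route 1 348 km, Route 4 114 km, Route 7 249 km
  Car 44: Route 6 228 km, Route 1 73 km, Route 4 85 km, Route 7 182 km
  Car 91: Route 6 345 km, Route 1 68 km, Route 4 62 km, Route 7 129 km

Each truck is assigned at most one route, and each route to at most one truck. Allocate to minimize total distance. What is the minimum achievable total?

Optimal: Car 31→Route 1 (134 km), Car 70→Route 4 (114 km), Car 44→Route 6 (228 km), Car 91→Route 7 (129 km) — total 134+114+228+129 = 605 km.
Row-greedy (each truck in turn takes its cheapest remaining route) gives 775 km, worse by 170.
No other one-to-one assignment undercuts 605 km.

Minimum total: 605 km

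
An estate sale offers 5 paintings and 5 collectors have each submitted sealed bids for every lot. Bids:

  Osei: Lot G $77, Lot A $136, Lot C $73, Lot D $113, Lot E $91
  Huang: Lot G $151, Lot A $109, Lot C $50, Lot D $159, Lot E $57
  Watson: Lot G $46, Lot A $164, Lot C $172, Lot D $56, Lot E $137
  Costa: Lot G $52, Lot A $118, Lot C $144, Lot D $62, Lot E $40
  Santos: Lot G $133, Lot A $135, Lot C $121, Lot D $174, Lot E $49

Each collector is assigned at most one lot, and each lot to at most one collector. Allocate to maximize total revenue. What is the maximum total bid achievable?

This is the linear assignment problem.
Optimal: Osei→Lot A ($136), Huang→Lot G ($151), Watson→Lot E ($137), Costa→Lot C ($144), Santos→Lot D ($174) — total 136+151+137+144+174 = $742.
Column-greedy (each lot in turn goes to its best remaining collector) gives $724, worse by 18.
Next-best assignment: Osei→Lot E, Huang→Lot G, Watson→Lot A, Costa→Lot C, Santos→Lot D = $724.
Swapping Watson↔Santos (Watson→Lot D $56, Santos→Lot E $49) loses 206.
No other one-to-one assignment exceeds $742.

Max total: $742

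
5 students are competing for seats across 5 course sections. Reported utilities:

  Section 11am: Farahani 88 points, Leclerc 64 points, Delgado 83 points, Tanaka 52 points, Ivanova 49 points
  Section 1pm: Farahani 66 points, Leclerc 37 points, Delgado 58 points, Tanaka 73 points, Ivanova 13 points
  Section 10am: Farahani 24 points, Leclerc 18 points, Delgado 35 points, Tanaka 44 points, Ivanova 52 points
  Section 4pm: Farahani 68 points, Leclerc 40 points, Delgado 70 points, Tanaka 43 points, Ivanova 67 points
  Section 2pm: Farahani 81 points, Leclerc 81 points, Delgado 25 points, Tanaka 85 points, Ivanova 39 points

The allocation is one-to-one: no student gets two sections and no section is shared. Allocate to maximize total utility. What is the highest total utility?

Optimal: Farahani→Section 11am (88 points), Leclerc→Section 2pm (81 points), Delgado→Section 4pm (70 points), Tanaka→Section 1pm (73 points), Ivanova→Section 10am (52 points) — total 88+81+70+73+52 = 364 points.
Max-entry greedy (repeatedly take the single best remaining cell) gives 332 points, worse by 32.
Swapping Farahani↔Delgado (Farahani→Section 4pm 68 points, Delgado→Section 11am 83 points) loses 7.

Max total: 364 points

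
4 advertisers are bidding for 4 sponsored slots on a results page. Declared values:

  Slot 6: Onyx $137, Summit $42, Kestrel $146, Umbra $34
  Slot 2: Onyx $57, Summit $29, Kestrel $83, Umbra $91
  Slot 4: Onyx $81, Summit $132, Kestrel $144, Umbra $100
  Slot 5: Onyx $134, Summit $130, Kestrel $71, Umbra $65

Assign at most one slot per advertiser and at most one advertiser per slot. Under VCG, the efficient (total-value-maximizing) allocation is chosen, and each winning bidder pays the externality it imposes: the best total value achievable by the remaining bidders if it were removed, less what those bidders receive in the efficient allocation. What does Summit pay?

Summit pays $9.

Efficient allocation: Onyx→Slot 5 ($134), Summit→Slot 4 ($132), Kestrel→Slot 6 ($146), Umbra→Slot 2 ($91); total welfare W = $503.
Summit receives Slot 4 at value $132, so the others get W − 132 = $371.
Without Summit: best allocation of the remaining 3 bidders over all 4 slots is Onyx→Slot 5 ($134), Kestrel→Slot 6 ($146), Umbra→Slot 4 ($100), total $380.
VCG payment = (others' best without Summit) − (others' welfare with Summit) = 380 − 371 = $9.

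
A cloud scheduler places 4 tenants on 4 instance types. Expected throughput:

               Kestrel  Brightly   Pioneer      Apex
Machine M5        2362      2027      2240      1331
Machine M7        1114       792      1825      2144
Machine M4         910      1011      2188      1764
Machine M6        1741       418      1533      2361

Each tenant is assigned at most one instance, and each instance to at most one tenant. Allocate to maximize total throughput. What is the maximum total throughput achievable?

Maximum total: 8100 ops/s

This is the linear assignment problem.
Optimal: Kestrel→Machine M6 (1741 ops/s), Brightly→Machine M5 (2027 ops/s), Pioneer→Machine M4 (2188 ops/s), Apex→Machine M7 (2144 ops/s) — total 1741+2027+2188+2144 = 8100 ops/s.
Row-greedy (each tenant in turn takes its best remaining instance) gives 7559 ops/s, worse by 541.
Checked against all permutations: 8100 ops/s is optimal.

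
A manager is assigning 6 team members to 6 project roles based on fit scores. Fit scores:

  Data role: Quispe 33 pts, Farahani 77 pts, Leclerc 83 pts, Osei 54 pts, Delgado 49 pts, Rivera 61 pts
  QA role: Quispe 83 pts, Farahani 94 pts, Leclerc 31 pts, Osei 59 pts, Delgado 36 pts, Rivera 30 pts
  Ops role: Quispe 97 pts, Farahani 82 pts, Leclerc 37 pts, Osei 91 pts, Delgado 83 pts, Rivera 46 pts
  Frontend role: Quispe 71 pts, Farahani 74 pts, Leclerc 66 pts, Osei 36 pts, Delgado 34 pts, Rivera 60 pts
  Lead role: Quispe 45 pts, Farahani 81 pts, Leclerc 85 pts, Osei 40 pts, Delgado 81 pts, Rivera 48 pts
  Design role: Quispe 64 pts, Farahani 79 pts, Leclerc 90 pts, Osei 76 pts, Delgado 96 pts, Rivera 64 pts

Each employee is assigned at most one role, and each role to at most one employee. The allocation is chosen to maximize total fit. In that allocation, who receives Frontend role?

This is a one-to-one assignment (maximum-weight bipartite matching).
Optimal: Quispe→Frontend role (71 pts), Farahani→QA role (94 pts), Leclerc→Lead role (85 pts), Osei→Ops role (91 pts), Delgado→Design role (96 pts), Rivera→Data role (61 pts) — total 71+94+85+91+96+61 = 498 pts.
Swapping Quispe↔Osei (Quispe→Ops role 97 pts, Osei→Frontend role 36 pts) loses 29.
No other one-to-one assignment exceeds 498 pts.
Quispe's own top role is Ops role (97 pts), but forcing Quispe→Ops role and reassigning the rest optimally gives only 491 pts — worse by 7.

Quispe receives Frontend role.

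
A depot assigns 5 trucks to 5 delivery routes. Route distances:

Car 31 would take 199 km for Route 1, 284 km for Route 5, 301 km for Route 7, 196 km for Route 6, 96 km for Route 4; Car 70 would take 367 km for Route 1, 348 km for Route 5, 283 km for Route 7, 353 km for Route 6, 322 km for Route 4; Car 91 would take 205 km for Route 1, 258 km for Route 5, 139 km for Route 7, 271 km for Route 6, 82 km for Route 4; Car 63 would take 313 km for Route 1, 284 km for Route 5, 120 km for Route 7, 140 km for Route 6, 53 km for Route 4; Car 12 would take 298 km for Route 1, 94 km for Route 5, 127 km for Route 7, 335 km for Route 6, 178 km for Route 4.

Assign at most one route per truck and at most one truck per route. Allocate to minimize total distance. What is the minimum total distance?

Minimum total: 798 km

Optimal: Car 31→Route 1 (199 km), Car 70→Route 7 (283 km), Car 91→Route 4 (82 km), Car 63→Route 6 (140 km), Car 12→Route 5 (94 km) — total 199+283+82+140+94 = 798 km.
Column-greedy (each route in turn goes to its cheapest remaining truck) gives 1006 km, worse by 208.
Next-best assignment: Car 31→Route 4, Car 70→Route 7, Car 91→Route 1, Car 63→Route 6, Car 12→Route 5 = 818 km.
Every other assignment is strictly worse.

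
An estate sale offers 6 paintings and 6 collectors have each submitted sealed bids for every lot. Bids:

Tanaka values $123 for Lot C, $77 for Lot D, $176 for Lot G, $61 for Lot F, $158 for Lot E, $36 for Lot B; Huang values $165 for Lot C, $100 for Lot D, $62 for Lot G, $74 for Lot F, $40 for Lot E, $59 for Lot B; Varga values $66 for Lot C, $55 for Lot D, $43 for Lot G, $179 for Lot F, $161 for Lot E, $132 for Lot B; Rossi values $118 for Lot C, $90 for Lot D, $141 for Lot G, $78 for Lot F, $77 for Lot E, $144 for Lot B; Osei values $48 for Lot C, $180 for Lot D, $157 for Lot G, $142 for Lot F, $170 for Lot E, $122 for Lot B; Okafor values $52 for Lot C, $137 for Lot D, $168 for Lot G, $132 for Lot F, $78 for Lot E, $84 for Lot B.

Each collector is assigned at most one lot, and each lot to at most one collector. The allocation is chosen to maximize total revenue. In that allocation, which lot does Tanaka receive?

This is a one-to-one assignment (maximum-weight bipartite matching).
Optimal: Tanaka→Lot E ($158), Huang→Lot C ($165), Varga→Lot F ($179), Rossi→Lot B ($144), Osei→Lot D ($180), Okafor→Lot G ($168) — total 158+165+179+144+180+168 = $994.
Max-entry greedy (repeatedly take the single best remaining cell) gives $922, worse by 72.
Next-best assignment: Tanaka→Lot G, Huang→Lot C, Varga→Lot F, Rossi→Lot B, Osei→Lot E, Okafor→Lot D = $971.
Tanaka's own top lot is Lot G ($176), but forcing Tanaka→Lot G and reassigning the rest optimally gives only $971 — worse by 23.

Tanaka receives Lot E.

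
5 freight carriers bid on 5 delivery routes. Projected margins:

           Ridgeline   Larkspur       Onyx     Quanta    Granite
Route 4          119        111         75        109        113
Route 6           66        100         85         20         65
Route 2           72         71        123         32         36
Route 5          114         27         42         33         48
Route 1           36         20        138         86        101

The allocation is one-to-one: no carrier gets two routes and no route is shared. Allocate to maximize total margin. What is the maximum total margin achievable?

Max total: $547k

This is a one-to-one assignment (maximum-weight bipartite matching).
Optimal: Ridgeline→Route 5 ($114k), Larkspur→Route 6 ($100k), Onyx→Route 2 ($123k), Quanta→Route 4 ($109k), Granite→Route 1 ($101k) — total 114+100+123+109+101 = $547k.
Column-greedy (each route in turn goes to its best remaining carrier) gives $476k, worse by 71.
Next-best assignment: Ridgeline→Route 5, Larkspur→Route 6, Onyx→Route 2, Quanta→Route 1, Granite→Route 4 = $536k.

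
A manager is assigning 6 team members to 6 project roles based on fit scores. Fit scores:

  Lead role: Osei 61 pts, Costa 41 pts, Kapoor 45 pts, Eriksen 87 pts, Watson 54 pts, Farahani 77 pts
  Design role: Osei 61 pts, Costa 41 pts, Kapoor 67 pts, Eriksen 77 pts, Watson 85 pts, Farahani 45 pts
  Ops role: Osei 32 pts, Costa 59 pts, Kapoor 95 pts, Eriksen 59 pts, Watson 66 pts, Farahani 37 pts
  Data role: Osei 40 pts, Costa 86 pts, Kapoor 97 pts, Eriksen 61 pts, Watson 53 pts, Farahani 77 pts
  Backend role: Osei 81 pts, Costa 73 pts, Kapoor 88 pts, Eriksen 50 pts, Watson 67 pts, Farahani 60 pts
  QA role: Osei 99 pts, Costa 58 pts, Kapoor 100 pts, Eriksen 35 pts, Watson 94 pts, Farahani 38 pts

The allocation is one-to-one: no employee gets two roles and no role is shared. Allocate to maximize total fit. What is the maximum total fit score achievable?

Max total: 516 pts

Optimal: Osei→QA role (99 pts), Costa→Backend role (73 pts), Kapoor→Ops role (95 pts), Eriksen→Lead role (87 pts), Watson→Design role (85 pts), Farahani→Data role (77 pts) — total 99+73+95+87+85+77 = 516 pts.
Column-greedy (each role in turn goes to its best remaining employee) gives 472 pts, worse by 44.
Next-best assignment: Osei→QA role, Costa→Data role, Kapoor→Ops role, Eriksen→Lead role, Watson→Design role, Farahani→Backend role = 512 pts.
No other one-to-one assignment exceeds 516 pts.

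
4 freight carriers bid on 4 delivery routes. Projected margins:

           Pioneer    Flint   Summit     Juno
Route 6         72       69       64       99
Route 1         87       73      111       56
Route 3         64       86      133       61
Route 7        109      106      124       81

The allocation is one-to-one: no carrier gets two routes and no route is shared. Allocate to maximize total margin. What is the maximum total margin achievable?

Maximum total: $425k

This is a one-to-one assignment (maximum-weight bipartite matching).
Optimal: Pioneer→Route 1 ($87k), Flint→Route 7 ($106k), Summit→Route 3 ($133k), Juno→Route 6 ($99k) — total 87+106+133+99 = $425k.
Swapping Pioneer↔Juno (Pioneer→Route 6 $72k, Juno→Route 1 $56k) loses 58.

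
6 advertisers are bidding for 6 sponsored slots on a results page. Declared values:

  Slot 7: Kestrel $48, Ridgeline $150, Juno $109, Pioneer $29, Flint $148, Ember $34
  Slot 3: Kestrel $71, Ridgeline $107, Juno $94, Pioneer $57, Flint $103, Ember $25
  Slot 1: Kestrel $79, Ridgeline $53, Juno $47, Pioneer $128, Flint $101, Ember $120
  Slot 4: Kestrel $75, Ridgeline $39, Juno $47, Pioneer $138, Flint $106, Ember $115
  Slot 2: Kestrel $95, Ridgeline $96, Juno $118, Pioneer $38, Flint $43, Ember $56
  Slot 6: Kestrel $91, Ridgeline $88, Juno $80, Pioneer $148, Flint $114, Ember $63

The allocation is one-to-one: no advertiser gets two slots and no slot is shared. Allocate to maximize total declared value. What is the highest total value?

Optimal: Kestrel→Slot 6 ($91), Ridgeline→Slot 3 ($107), Juno→Slot 2 ($118), Pioneer→Slot 4 ($138), Flint→Slot 7 ($148), Ember→Slot 1 ($120) — total 91+107+118+138+148+120 = $722.
Max-entry greedy (repeatedly take the single best remaining cell) gives $713, worse by 9.

Max total: $722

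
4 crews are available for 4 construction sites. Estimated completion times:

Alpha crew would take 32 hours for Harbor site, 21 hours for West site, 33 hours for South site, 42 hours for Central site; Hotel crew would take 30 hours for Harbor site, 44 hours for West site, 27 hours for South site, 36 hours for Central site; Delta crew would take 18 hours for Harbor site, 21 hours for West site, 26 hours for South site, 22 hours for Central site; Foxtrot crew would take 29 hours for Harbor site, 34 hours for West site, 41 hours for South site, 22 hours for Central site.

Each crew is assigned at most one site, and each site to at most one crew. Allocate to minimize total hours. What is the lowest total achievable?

Optimal: Alpha crew→West site (21 hours), Hotel crew→South site (27 hours), Delta crew→Harbor site (18 hours), Foxtrot crew→Central site (22 hours) — total 21+27+18+22 = 88 hours.
Next-best assignment: Alpha crew→West site, Hotel crew→Harbor site, Delta crew→South site, Foxtrot crew→Central site = 99 hours.
Swapping Foxtrot crew↔Delta crew (Foxtrot crew→Harbor site 29 hours, Delta crew→Central site 22 hours) adds 11.
Checked against all permutations: 88 hours is optimal.

Min total: 88 hours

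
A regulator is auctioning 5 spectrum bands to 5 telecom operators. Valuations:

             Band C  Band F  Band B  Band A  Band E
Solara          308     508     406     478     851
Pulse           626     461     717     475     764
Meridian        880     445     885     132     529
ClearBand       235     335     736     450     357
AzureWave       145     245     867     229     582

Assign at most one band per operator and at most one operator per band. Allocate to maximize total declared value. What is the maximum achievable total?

Optimal: Solara→Band E ($851M), Pulse→Band F ($461M), Meridian→Band C ($880M), ClearBand→Band A ($450M), AzureWave→Band B ($867M) — total 851+461+880+450+867 = $3509M.
Max-entry greedy (repeatedly take the single best remaining cell) gives $3057M, worse by 452.
Next-best assignment: Solara→Band F, Pulse→Band E, Meridian→Band C, ClearBand→Band A, AzureWave→Band B = $3469M.
No other one-to-one assignment exceeds $3509M.

Maximum total: $3509M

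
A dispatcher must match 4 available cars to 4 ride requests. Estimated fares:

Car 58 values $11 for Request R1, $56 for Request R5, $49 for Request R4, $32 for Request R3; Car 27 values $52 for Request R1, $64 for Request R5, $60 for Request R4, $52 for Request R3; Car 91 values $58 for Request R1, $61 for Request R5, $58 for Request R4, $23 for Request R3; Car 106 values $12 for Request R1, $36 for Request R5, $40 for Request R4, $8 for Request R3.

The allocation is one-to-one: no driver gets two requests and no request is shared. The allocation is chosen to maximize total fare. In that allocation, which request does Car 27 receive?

Car 27 receives Request R3.

This is a one-to-one assignment (maximum-weight bipartite matching).
Optimal: Car 58→Request R5 ($56), Car 27→Request R3 ($52), Car 91→Request R1 ($58), Car 106→Request R4 ($40) — total 56+52+58+40 = $206.
Max-entry greedy (repeatedly take the single best remaining cell) gives $179, worse by 27.
Next-best assignment: Car 58→Request R4, Car 27→Request R3, Car 91→Request R1, Car 106→Request R5 = $195.
Car 27's own top request is Request R5 ($64), but forcing Car 27→Request R5 and reassigning the rest optimally gives only $194 — worse by 12.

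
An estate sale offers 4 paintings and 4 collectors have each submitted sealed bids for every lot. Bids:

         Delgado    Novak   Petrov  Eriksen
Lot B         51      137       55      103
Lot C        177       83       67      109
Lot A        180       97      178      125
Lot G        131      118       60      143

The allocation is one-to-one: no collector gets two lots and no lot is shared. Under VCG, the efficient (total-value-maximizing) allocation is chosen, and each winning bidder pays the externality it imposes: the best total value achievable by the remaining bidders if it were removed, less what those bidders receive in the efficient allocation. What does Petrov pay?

Petrov pays $3.

Efficient allocation: Delgado→Lot C ($177), Novak→Lot B ($137), Petrov→Lot A ($178), Eriksen→Lot G ($143); total welfare W = $635.
Petrov receives Lot A at value $178, so the others get W − 178 = $457.
Without Petrov: best allocation of the remaining 3 bidders over all 4 lots is Delgado→Lot A ($180), Novak→Lot B ($137), Eriksen→Lot G ($143), total $460.
VCG payment = (others' best without Petrov) − (others' welfare with Petrov) = 460 − 457 = $3.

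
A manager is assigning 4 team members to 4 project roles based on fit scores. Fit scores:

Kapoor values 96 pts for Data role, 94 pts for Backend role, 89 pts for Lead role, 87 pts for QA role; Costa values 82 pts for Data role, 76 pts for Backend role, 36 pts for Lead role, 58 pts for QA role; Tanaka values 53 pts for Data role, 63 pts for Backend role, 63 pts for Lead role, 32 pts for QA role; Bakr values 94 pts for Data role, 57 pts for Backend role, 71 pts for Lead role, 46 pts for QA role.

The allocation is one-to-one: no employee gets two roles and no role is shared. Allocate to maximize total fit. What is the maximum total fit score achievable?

Max total: 320 pts

Treat this as an assignment problem: match each employee to one role.
Optimal: Kapoor→QA role (87 pts), Costa→Backend role (76 pts), Tanaka→Lead role (63 pts), Bakr→Data role (94 pts) — total 87+76+63+94 = 320 pts.
Column-greedy (each role in turn goes to its best remaining employee) gives 275 pts, worse by 45.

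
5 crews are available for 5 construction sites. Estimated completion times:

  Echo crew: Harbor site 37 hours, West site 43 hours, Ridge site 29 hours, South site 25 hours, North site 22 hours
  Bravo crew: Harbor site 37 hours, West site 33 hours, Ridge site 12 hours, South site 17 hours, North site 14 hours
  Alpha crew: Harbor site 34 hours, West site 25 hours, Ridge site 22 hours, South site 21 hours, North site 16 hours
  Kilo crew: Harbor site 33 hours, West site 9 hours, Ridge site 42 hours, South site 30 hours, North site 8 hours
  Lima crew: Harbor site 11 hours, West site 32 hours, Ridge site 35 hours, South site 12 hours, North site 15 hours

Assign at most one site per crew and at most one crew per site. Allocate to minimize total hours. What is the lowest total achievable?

Minimum total: 73 hours

Optimal: Echo crew→South site (25 hours), Bravo crew→Ridge site (12 hours), Alpha crew→North site (16 hours), Kilo crew→West site (9 hours), Lima crew→Harbor site (11 hours) — total 25+12+16+9+11 = 73 hours.
Column-greedy (each site in turn goes to its cheapest remaining crew) gives 75 hours, worse by 2.
Swapping Alpha crew↔Lima crew (Alpha crew→Harbor site 34 hours, Lima crew→North site 15 hours) adds 22.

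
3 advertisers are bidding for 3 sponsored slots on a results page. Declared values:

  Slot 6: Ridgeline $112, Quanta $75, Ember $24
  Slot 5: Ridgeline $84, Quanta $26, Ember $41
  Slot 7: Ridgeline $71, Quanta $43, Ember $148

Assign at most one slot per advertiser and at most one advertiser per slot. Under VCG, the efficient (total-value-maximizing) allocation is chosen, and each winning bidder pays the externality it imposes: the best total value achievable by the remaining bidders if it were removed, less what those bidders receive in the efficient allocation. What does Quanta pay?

Efficient allocation: Ridgeline→Slot 5 ($84), Quanta→Slot 6 ($75), Ember→Slot 7 ($148); total welfare W = $307.
Quanta receives Slot 6 at value $75, so the others get W − 75 = $232.
Without Quanta: best allocation of the remaining 2 bidders over all 3 slots is Ridgeline→Slot 6 ($112), Ember→Slot 7 ($148), total $260.
VCG payment = (others' best without Quanta) − (others' welfare with Quanta) = 260 − 232 = $28.

Quanta pays $28.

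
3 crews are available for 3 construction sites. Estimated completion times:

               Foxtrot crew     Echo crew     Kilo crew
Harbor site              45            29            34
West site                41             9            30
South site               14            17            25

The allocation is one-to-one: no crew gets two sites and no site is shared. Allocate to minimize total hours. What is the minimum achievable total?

Min total: 57 hours

Optimal: Foxtrot crew→South site (14 hours), Echo crew→West site (9 hours), Kilo crew→Harbor site (34 hours) — total 14+9+34 = 57 hours.
Column-greedy (each site in turn goes to its cheapest remaining crew) gives 73 hours, worse by 16.
Next-best assignment: Foxtrot crew→South site, Echo crew→Harbor site, Kilo crew→West site = 73 hours.
Swapping Echo crew↔Foxtrot crew (Echo crew→South site 17 hours, Foxtrot crew→West site 41 hours) adds 35.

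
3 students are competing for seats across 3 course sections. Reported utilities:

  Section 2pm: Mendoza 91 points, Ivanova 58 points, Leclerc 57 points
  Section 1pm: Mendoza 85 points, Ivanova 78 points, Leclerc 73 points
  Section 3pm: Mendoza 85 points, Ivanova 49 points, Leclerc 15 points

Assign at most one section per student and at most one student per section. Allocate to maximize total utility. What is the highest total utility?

Optimal: Mendoza→Section 3pm (85 points), Ivanova→Section 1pm (78 points), Leclerc→Section 2pm (57 points) — total 85+78+57 = 220 points.
Row-greedy (each student in turn takes its best remaining section) gives 184 points, worse by 36.
Next-best assignment: Mendoza→Section 3pm, Ivanova→Section 2pm, Leclerc→Section 1pm = 216 points.
Checked against all permutations: 220 points is optimal.

Maximum total: 220 points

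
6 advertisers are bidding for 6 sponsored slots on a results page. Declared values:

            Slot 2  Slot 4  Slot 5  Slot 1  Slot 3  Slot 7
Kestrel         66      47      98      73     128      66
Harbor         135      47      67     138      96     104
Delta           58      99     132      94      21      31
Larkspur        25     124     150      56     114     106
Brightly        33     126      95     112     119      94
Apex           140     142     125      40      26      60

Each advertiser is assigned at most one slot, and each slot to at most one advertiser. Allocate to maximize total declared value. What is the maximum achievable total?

Max total: $770

Optimal: Kestrel→Slot 3 ($128), Harbor→Slot 1 ($138), Delta→Slot 5 ($132), Larkspur→Slot 7 ($106), Brightly→Slot 4 ($126), Apex→Slot 2 ($140) — total 128+138+132+106+126+140 = $770.
Column-greedy (each slot in turn goes to its best remaining advertiser) gives $713, worse by 57.
Swapping Brightly↔Harbor (Brightly→Slot 1 $112, Harbor→Slot 4 $47) loses 105.
Checked against all permutations: $770 is optimal.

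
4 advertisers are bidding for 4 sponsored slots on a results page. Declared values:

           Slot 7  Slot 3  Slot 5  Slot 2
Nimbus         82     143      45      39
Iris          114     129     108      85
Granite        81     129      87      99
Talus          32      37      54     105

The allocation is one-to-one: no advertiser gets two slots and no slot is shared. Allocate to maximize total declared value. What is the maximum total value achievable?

Maximum total: $449

This is a one-to-one assignment (maximum-weight bipartite matching).
Optimal: Nimbus→Slot 3 ($143), Iris→Slot 7 ($114), Granite→Slot 5 ($87), Talus→Slot 2 ($105) — total 143+114+87+105 = $449.
Row-greedy (each advertiser in turn takes its best remaining slot) gives $410, worse by 39.
Every other assignment is strictly worse.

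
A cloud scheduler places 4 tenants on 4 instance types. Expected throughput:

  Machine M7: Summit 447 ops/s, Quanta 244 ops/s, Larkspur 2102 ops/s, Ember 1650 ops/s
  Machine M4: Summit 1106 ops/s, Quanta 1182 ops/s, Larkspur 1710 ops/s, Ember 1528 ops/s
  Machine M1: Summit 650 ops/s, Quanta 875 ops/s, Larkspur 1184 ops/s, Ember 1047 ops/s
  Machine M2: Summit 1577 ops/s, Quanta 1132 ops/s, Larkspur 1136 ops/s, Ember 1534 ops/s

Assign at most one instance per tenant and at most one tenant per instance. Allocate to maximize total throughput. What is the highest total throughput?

Optimal: Summit→Machine M2 (1577 ops/s), Quanta→Machine M1 (875 ops/s), Larkspur→Machine M7 (2102 ops/s), Ember→Machine M4 (1528 ops/s) — total 1577+875+2102+1528 = 6082 ops/s.
Row-greedy (each tenant in turn takes its best remaining instance) gives 5908 ops/s, worse by 174.
Checked against all permutations: 6082 ops/s is optimal.

Maximum total: 6082 ops/s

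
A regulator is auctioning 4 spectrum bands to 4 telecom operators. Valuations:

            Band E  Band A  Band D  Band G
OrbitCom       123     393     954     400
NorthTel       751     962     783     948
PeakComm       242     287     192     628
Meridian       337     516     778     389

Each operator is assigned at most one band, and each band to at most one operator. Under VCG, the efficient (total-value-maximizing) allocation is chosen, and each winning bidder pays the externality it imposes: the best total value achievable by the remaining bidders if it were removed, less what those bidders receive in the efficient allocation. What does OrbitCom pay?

OrbitCom pays $441M.

Efficient allocation: OrbitCom→Band D ($954M), NorthTel→Band A ($962M), PeakComm→Band G ($628M), Meridian→Band E ($337M); total welfare W = $2881M.
OrbitCom receives Band D at value $954M, so the others get W − 954 = $1927M.
Without OrbitCom: best allocation of the remaining 3 bidders over all 4 bands is NorthTel→Band A ($962M), PeakComm→Band G ($628M), Meridian→Band D ($778M), total $2368M.
VCG payment = (others' best without OrbitCom) − (others' welfare with OrbitCom) = 2368 − 1927 = $441M.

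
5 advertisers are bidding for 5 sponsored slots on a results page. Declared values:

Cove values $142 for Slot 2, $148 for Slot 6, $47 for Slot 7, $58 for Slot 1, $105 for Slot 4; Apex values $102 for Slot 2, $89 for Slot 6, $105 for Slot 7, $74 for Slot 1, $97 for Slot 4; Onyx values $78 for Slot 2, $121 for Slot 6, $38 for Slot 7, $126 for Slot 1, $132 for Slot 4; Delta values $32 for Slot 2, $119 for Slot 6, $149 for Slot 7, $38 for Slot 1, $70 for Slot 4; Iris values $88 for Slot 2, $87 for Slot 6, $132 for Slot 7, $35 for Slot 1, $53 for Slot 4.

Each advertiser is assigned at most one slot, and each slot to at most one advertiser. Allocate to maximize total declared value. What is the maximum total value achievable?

This is the linear assignment problem.
Optimal: Cove→Slot 2 ($142), Apex→Slot 4 ($97), Onyx→Slot 1 ($126), Delta→Slot 6 ($119), Iris→Slot 7 ($132) — total 142+97+126+119+132 = $616.
Column-greedy (each slot in turn goes to its best remaining advertiser) gives $539, worse by 77.
Next-best assignment: Cove→Slot 6, Apex→Slot 4, Onyx→Slot 1, Delta→Slot 7, Iris→Slot 2 = $608.
Every other assignment is strictly worse.

Max total: $616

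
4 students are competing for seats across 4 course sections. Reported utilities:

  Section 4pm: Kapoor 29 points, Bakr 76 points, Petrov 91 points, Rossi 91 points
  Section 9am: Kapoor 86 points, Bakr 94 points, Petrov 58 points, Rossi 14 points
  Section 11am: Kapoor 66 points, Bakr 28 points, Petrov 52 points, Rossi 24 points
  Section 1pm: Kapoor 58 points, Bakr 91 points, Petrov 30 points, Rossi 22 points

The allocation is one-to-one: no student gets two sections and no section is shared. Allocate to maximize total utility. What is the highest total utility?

Max total: 320 points

This is a one-to-one assignment (maximum-weight bipartite matching).
Optimal: Kapoor→Section 9am (86 points), Bakr→Section 1pm (91 points), Petrov→Section 11am (52 points), Rossi→Section 4pm (91 points) — total 86+91+52+91 = 320 points.
Column-greedy (each section in turn goes to its best remaining student) gives 273 points, worse by 47.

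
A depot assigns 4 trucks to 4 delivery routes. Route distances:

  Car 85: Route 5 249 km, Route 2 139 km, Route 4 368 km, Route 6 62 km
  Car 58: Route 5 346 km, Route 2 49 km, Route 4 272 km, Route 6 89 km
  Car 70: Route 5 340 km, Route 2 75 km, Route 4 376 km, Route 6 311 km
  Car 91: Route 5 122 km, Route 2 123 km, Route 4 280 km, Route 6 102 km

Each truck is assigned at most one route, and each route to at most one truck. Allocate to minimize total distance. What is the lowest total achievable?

Optimal: Car 85→Route 6 (62 km), Car 58→Route 4 (272 km), Car 70→Route 2 (75 km), Car 91→Route 5 (122 km) — total 62+272+75+122 = 531 km.
Column-greedy (each route in turn goes to its cheapest remaining truck) gives 850 km, worse by 319.
Next-best assignment: Car 85→Route 6, Car 58→Route 2, Car 70→Route 4, Car 91→Route 5 = 609 km.

Min total: 531 km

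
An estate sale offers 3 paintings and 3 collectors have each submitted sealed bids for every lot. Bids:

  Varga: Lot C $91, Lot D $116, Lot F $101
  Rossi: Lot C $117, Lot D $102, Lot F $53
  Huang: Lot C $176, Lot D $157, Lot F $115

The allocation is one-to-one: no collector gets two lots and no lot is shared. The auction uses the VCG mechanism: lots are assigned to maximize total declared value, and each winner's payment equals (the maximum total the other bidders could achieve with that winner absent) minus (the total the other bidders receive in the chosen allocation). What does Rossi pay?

Rossi pays $15.

Efficient allocation: Varga→Lot F ($101), Rossi→Lot D ($102), Huang→Lot C ($176); total welfare W = $379.
Rossi receives Lot D at value $102, so the others get W − 102 = $277.
Without Rossi: best allocation of the remaining 2 bidders over all 3 lots is Varga→Lot D ($116), Huang→Lot C ($176), total $292.
VCG payment = (others' best without Rossi) − (others' welfare with Rossi) = 292 − 277 = $15.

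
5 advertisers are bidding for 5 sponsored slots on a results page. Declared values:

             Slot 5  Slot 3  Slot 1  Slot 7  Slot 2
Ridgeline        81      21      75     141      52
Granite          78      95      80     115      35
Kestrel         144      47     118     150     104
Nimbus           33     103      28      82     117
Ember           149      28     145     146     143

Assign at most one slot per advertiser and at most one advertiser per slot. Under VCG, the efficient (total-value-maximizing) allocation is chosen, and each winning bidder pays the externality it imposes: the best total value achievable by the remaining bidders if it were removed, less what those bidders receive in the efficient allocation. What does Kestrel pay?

Kestrel pays $4.

Efficient allocation: Ridgeline→Slot 7 ($141), Granite→Slot 3 ($95), Kestrel→Slot 5 ($144), Nimbus→Slot 2 ($117), Ember→Slot 1 ($145); total welfare W = $642.
Kestrel receives Slot 5 at value $144, so the others get W − 144 = $498.
Without Kestrel: best allocation of the remaining 4 bidders over all 5 slots is Ridgeline→Slot 7 ($141), Granite→Slot 3 ($95), Nimbus→Slot 2 ($117), Ember→Slot 5 ($149), total $502.
VCG payment = (others' best without Kestrel) − (others' welfare with Kestrel) = 502 − 498 = $4.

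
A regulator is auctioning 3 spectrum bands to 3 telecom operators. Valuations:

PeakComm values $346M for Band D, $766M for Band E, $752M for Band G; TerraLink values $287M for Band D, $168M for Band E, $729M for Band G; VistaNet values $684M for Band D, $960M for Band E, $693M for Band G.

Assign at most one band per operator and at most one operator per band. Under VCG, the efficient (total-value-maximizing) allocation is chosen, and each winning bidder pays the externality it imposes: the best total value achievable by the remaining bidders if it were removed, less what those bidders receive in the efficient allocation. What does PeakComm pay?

PeakComm pays $276M.

Efficient allocation: PeakComm→Band E ($766M), TerraLink→Band G ($729M), VistaNet→Band D ($684M); total welfare W = $2179M.
PeakComm receives Band E at value $766M, so the others get W − 766 = $1413M.
Without PeakComm: best allocation of the remaining 2 bidders over all 3 bands is TerraLink→Band G ($729M), VistaNet→Band E ($960M), total $1689M.
VCG payment = (others' best without PeakComm) − (others' welfare with PeakComm) = 1689 − 1413 = $276M.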